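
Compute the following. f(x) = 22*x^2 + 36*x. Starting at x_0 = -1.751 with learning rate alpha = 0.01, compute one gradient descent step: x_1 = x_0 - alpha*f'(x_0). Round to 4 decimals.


We compute the gradient at x_0 and apply the update.
f'(x) = 44*x + 36
f'(-1.751) = 44*-1.751 + 36 = -41.044
x_1 = -1.751 - 0.01*-41.044 = -1.3406


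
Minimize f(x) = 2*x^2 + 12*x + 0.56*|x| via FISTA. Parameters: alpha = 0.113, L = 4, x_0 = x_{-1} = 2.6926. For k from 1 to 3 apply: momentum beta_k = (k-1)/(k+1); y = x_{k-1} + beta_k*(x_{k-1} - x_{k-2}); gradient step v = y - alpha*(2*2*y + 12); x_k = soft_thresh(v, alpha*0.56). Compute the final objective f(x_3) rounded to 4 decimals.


FISTA on f(x) = 2*x^2 + 12*x + 0.56*|x|
L = 4, alpha = 0.113
Iteration 1: beta = 0.0, y = 2.6926 + 0.0*(2.6926 - 2.6926) = 2.6926
  grad(y) = 22.7704, v = y - alpha*grad = 0.1195
  prox(v) = soft_thresh(0.1195, 0.0633) = 0.0563
Iteration 2: beta = 0.3333, y = 0.0563 + 0.3333*(0.0563 - 2.6926) = -0.8225
  grad(y) = 8.7099, v = y - alpha*grad = -1.8067
  prox(v) = soft_thresh(-1.8067, 0.0633) = -1.7435
Iteration 3: beta = 0.5, y = -1.7435 + 0.5*(-1.7435 - 0.0563) = -2.6433
  grad(y) = 1.4267, v = y - alpha*grad = -2.8045
  prox(v) = soft_thresh(-2.8045, 0.0633) = -2.7413
f(x_3) = 2*(-2.7413)^2 + 12*(-2.7413) + 0.56*|-2.7413| = -16.331


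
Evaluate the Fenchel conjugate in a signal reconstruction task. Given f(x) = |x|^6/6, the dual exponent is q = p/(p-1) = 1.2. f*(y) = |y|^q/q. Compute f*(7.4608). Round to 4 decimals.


The conjugate exponent q satisfies 1/p + 1/q = 1.
p = 6, so q = 6/(6 - 1) = 1.2
|y|^q = 7.4608^1.2 = 11.1517
f*(7.4608) = 11.1517 / 1.2 = 9.2931


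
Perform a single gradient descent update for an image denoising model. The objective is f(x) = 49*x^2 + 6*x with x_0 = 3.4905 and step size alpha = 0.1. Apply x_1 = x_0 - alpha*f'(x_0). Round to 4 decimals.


We compute the gradient at x_0 and apply the update.
f'(x) = 98*x + 6
f'(3.4905) = 98*3.4905 + 6 = 348.069
x_1 = 3.4905 - 0.1*348.069 = -31.3164


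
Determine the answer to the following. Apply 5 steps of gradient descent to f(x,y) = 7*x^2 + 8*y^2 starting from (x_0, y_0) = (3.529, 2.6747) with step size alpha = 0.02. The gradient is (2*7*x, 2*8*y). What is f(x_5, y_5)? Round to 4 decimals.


Gradient descent on f(x,y) = 7*x^2 + 8*y^2.
Starting point: (3.529, 2.6747), alpha = 0.02
Step 1: grad_x = 2*7*3.529 = 49.406, grad_y = 2*8*2.6747 = 42.7952
  x_1 = 3.529 - 0.02*49.406 = 2.5409
  y_1 = 2.6747 - 0.02*42.7952 = 1.8188
Step 2: grad_x = 2*7*2.5409 = 35.5723, grad_y = 2*8*1.8188 = 29.1007
  x_2 = 2.5409 - 0.02*35.5723 = 1.8294
  y_2 = 1.8188 - 0.02*29.1007 = 1.2368
Step 3: grad_x = 2*7*1.8294 = 25.6121, grad_y = 2*8*1.2368 = 19.7885
  x_3 = 1.8294 - 0.02*25.6121 = 1.3172
  y_3 = 1.2368 - 0.02*19.7885 = 0.841
Step 4: grad_x = 2*7*1.3172 = 18.4407, grad_y = 2*8*0.841 = 13.4562
  x_4 = 1.3172 - 0.02*18.4407 = 0.9484
  y_4 = 0.841 - 0.02*13.4562 = 0.5719
Step 5: grad_x = 2*7*0.9484 = 13.2773, grad_y = 2*8*0.5719 = 9.1502
  x_5 = 0.9484 - 0.02*13.2773 = 0.6828
  y_5 = 0.5719 - 0.02*9.1502 = 0.3889
f(0.6828, 0.3889) = 7*0.6828^2 + 8*0.3889^2 = 4.4737


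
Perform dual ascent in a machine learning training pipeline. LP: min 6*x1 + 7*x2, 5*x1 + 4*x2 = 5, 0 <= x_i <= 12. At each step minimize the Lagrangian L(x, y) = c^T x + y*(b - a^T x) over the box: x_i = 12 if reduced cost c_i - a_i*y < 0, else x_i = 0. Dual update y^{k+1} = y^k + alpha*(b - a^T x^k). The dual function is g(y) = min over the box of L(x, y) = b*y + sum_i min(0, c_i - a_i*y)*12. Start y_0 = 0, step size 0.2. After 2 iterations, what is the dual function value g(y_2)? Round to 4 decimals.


Dual ascent for LP: min 6*x1 + 7*x2, 5*x1 + 4*x2 = 5, 0 <= x_i <= 12
Step 1: y^k = 0.0, reduced costs: (6.0, 7.0)
  x^k = (0.0, 0.0), subgradient = b - a^T x = 5.0
  y^{k+1} = 0.0 + 0.2*5.0 = 1.0
Step 2: y^k = 1.0, reduced costs: (1.0, 3.0)
  x^k = (0.0, 0.0), subgradient = b - a^T x = 5.0
  y^{k+1} = 1.0 + 0.2*5.0 = 2.0
Dual objective at y_2 = 2.0: reduced costs (-4.0, -1.0), box minimizer x = (12.0, 12.0)
g(y_2) = b*y + (c1 - a1*y)*x1 + (c2 - a2*y)*x2 = 5*2.0 + (-4.0)*12.0 + (-1.0)*12.0 = 10.0 - 48.0 - 12.0 = -50.0


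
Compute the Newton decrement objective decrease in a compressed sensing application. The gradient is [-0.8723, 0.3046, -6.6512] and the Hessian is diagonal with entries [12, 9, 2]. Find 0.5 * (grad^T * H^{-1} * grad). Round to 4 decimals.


Step 1: H is diagonal, so H^(-1) * g = [-0.0727, 0.0338, -3.3256].
Step 2: g^T H^(-1) g = sum_i g_i^2 / H_ii
  = (-0.8723)^2/12 + (0.3046)^2/9 + (-6.6512)^2/2
  = 0.0634 + 0.0103 + 22.1192 = 22.1929
Step 3: Objective decrease = 0.5 * g^T H^(-1) g = 11.0965


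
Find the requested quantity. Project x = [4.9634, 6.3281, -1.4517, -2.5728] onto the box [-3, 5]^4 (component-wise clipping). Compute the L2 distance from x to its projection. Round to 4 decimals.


Project each component onto [-3, 5].
clip(4.9634) = 4.9634, clip(6.3281) = 5.0, clip(-1.4517) = -1.4517, clip(-2.5728) = -2.5728
Projection = [4.9634, 5.0, -1.4517, -2.5728]
Squared diffs: [0.0, 1.7638, 0.0, 0.0]
Distance = sqrt(1.7638) = 1.3281


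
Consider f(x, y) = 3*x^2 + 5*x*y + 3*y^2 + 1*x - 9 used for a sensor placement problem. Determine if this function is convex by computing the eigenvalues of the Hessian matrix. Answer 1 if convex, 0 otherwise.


The Hessian of f(x,y) = 3*x^2 + 5*x*y + 3*y^2 + 1*x - 9 is:
H = [[6, 5], [5, 6]]
Trace = 6 + 6 = 12
Determinant = 6*6 - (5)^2 = 11
Discriminant = (12)^2 - 4*11 = 100.0
Eigenvalues: lambda_1 = 1.0, lambda_2 = 11.0
The function is convex.

1


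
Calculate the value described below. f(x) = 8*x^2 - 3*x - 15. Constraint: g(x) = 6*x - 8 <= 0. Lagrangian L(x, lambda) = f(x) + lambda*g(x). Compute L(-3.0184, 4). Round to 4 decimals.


Step 1: Evaluate f(x).
f(-3.0184) = 8*(-3.0184)^2 - 3*(-3.0184) - 15 = 66.9411
Step 2: Evaluate g(x).
g(-3.0184) = 6*-3.0184 - 8 = -26.1104
Step 3: Compute Lagrangian.
L = 66.9411 + 4*-26.1104 = -37.5005


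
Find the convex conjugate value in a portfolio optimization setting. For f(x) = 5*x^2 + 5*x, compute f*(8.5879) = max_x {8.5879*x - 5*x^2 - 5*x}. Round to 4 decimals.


f*(y) = sup_x {y*x - a*x^2 - b*x} = sup_x {(y-b)*x - a*x^2}
FOC: (y - b) - 2a*x = 0 => x* = (y - b)/(2a)
x* = (8.5879 - 5)/(2*5) = 0.3588
f*(8.5879) = (y-b)^2/(4a) = (8.5879 - 5)^2/(4*5)
= 12.873/20 = 0.6437


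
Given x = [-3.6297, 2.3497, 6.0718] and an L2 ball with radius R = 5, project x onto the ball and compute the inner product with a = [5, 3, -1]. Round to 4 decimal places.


Step 1: Compute ||x|| (intermediates to 6 decimals).
||x|| = sqrt((-3.6297)^2 + 2.3497^2 + 6.0718^2) = 7.45403
Step 2: Project.
Since ||x|| > R, scale = R/||x|| = 5/7.45403 = 0.670778, proj(x) = scale * x
proj(x) = [-2.434723, 1.576127, 4.07283]
Step 3: Dot product.
a^T * proj(x) = 5*(-2.434723) + 3*1.576127 - 1*4.07283 = -11.5181


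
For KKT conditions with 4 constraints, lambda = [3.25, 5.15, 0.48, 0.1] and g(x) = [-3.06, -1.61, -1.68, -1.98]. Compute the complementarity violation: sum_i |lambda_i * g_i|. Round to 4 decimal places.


KKT complementary slackness check:
lambda_1 * g_1 = 3.25 * -3.06 = -9.945
lambda_2 * g_2 = 5.15 * -1.61 = -8.2915
lambda_3 * g_3 = 0.48 * -1.68 = -0.8064
lambda_4 * g_4 = 0.1 * -1.98 = -0.198
Total violation = 9.945 + 8.2915 + 0.8064 + 0.198 = 19.2409


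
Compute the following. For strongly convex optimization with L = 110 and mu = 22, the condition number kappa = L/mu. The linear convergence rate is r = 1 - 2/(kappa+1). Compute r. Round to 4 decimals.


Step 1: Compute the condition number.
kappa = L/mu = 110/22 = 5.0
Step 2: Compute the convergence rate.
r = 1 - 2/(kappa + 1) = 1 - 2*mu/(L + mu) = (L - mu)/(L + mu) = 88/132 = 0.6667


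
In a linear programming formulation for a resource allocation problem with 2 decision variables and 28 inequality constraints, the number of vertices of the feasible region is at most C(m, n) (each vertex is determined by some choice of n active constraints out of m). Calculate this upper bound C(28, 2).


Each vertex corresponds to some choice of n active constraints out of m, so the number of vertices is at most C(m, n) = m! / (n!(m-n)!).
m = 28, n = 2
Numerator: 28 * 27
Denominator: 2! = 2
C(28, 2) = 378


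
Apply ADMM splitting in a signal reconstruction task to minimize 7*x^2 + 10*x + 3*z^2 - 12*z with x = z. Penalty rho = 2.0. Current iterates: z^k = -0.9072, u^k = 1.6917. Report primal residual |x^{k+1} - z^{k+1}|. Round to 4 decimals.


ADMM iteration with rho = 2.0, z^k = -0.9072, u^k = 1.6917
Step 1: x-update.
Minimize 7*x^2 + 10*x + (2.0/2)*(x + 0.9072 + 1.6917)^2
FOC: (2*7 + 2.0)*x = -10 + 2.0*(-0.9072 - 1.6917)
x^{k+1} = -0.9499
Step 2: z-update.
Minimize 3*z^2 - 12*z + (2.0/2)*(-0.9499 - z + 1.6917)^2
FOC: (2*3 + 2.0)*z = 12 + 2.0*(-0.9499 + 1.6917)
z^{k+1} = 1.6855
Step 3: u-update.
u^{k+1} = 1.6917 - 0.9499 - 1.6855 = -0.9436
Step 4: Primal residual = |-0.9499 - 1.6855| = 2.6353


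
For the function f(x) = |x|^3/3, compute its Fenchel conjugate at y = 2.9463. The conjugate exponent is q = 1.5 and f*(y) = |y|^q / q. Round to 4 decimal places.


The conjugate exponent q satisfies 1/p + 1/q = 1.
p = 3, so q = 3/(3 - 1) = 1.5
|y|^q = 2.9463^1.5 = 5.0573
f*(2.9463) = 5.0573 / 1.5 = 3.3715


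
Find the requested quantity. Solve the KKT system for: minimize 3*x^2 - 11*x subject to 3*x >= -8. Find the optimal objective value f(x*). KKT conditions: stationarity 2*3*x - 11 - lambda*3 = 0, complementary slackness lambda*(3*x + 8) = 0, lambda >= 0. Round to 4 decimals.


Step 1: Try lambda = 0 (constraint inactive).
Stationarity: 2*3*x - 11 = 0
x* = 11/(2*3) = 11/6 = 1.8333 (rounded; the exact value 11/6 is used below)
Check constraint: 3*1.8333 = 5.4999 >= -8 -- satisfied.
Step 2: Compute optimal value.
f(x*) = 3*(11/6)^2 - 11*(11/6) = -10.0833


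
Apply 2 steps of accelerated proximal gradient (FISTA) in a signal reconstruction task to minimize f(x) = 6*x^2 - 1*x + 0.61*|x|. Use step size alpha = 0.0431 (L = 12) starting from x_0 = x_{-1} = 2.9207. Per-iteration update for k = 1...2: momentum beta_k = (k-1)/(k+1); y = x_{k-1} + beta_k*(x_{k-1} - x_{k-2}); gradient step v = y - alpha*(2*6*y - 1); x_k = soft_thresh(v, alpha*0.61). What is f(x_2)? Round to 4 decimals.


FISTA on f(x) = 6*x^2 - 1*x + 0.61*|x|
L = 12, alpha = 0.0431
Iteration 1: beta = 0.0, y = 2.9207 + 0.0*(2.9207 - 2.9207) = 2.9207
  grad(y) = 34.0484, v = y - alpha*grad = 1.4532
  prox(v) = soft_thresh(1.4532, 0.0263) = 1.4269
Iteration 2: beta = 0.3333, y = 1.4269 + 0.3333*(1.4269 - 2.9207) = 0.929
  grad(y) = 10.148, v = y - alpha*grad = 0.4916
  prox(v) = soft_thresh(0.4916, 0.0263) = 0.4653
f(x_2) = 6*0.4653^2 - 1*0.4653 + 0.61*|0.4653| = 1.1177


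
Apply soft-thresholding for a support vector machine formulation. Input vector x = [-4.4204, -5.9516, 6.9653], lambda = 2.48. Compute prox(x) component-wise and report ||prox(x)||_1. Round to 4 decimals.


Soft-thresholding with lambda = 2.48:
prox(-4.4204) = sign(-4.4204)*max(|-4.4204| - 2.48, 0) = -1.9404
prox(-5.9516) = sign(-5.9516)*max(|-5.9516| - 2.48, 0) = -3.4716
prox(6.9653) = sign(6.9653)*max(|6.9653| - 2.48, 0) = 4.4853
prox(x) = [-1.9404, -3.4716, 4.4853]
||prox(x)||_1 = 1.9404 + 3.4716 + 4.4853 = 9.8973


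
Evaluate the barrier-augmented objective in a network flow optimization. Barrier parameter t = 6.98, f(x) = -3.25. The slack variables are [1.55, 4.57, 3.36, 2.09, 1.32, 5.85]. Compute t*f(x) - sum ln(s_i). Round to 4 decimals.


Step 1: Compute log-barrier.
ln values: [0.4383, 1.5195, 1.2119, 0.7372, 0.2776, 1.7664]
phi = -(0.4383 + 1.5195 + 1.2119 + 0.7372 + 0.2776 + 1.7664) = -5.9509
Step 2: Compute augmented objective.
t*f(x) = 6.98*-3.25 = -22.685
Total = -22.685 - 5.9509 = -28.6359


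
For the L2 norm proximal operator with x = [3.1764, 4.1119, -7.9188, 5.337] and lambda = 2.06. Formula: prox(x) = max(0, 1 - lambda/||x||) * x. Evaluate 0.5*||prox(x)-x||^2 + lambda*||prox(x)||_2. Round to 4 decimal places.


Step 1: Compute ||x||.
||x|| = 10.8714
Step 2: Compute scaling factor.
scale = max(0, 1 - 2.06/10.8714) = 0.8105
Step 3: prox(x) = [2.5745, 3.3327, -6.4183, 4.3257]
||prox(x)|| = 8.8114
Step 4: Proximal objective.
0.5*||prox-x||^2 = 2.1218
lambda*||prox|| = 18.1515
Total = 20.2734


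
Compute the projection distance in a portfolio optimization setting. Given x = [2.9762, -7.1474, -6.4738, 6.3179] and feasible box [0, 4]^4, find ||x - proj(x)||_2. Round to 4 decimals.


Project each component onto [0, 4].
clip(2.9762) = 2.9762, clip(-7.1474) = 0.0, clip(-6.4738) = 0.0, clip(6.3179) = 4.0
Projection = [2.9762, 0.0, 0.0, 4.0]
Squared diffs: [0.0, 51.0853, 41.9101, 5.3727]
Distance = sqrt(98.3681) = 9.9181


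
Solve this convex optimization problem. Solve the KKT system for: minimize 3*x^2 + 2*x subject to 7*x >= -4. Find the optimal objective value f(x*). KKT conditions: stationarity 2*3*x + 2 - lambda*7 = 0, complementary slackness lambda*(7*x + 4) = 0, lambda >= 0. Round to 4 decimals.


Step 1: Try lambda = 0 (constraint inactive).
Stationarity: 2*3*x + 2 = 0
x* = -2/(2*3) = -1/3 = -0.3333 (rounded; the exact value -1/3 is used below)
Check constraint: 7*-0.3333 = -2.3331 >= -4 -- satisfied.
Step 2: Compute optimal value.
f(x*) = 3*(-1/3)^2 + 2*(-1/3) = -0.3333


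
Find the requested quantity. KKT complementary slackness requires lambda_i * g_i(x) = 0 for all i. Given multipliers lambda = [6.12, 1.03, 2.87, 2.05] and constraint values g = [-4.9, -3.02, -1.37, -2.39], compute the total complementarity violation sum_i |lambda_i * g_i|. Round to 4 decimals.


KKT complementary slackness check:
lambda_1 * g_1 = 6.12 * -4.9 = -29.988
lambda_2 * g_2 = 1.03 * -3.02 = -3.1106
lambda_3 * g_3 = 2.87 * -1.37 = -3.9319
lambda_4 * g_4 = 2.05 * -2.39 = -4.8995
Total violation = 29.988 + 3.1106 + 3.9319 + 4.8995 = 41.93


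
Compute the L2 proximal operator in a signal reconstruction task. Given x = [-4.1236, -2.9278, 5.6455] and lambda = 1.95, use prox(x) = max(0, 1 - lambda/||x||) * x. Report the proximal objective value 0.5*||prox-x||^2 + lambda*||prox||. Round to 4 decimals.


Step 1: Compute ||x||.
||x|| = 7.5794
Step 2: Compute scaling factor.
scale = max(0, 1 - 1.95/7.5794) = 0.7427
Step 3: prox(x) = [-3.0627, -2.1745, 4.1931]
||prox(x)|| = 5.6294
Step 4: Proximal objective.
0.5*||prox-x||^2 = 1.9013
lambda*||prox|| = 10.9773
Total = 12.8786


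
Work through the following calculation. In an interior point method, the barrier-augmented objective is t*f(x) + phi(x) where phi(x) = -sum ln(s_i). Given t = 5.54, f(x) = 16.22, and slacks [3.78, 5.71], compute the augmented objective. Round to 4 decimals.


Step 1: Compute log-barrier.
ln values: [1.3297, 1.7422]
phi = -(1.3297 + 1.7422) = -3.0719
Step 2: Compute augmented objective.
t*f(x) = 5.54*16.22 = 89.8588
Total = 89.8588 - 3.0719 = 86.7869


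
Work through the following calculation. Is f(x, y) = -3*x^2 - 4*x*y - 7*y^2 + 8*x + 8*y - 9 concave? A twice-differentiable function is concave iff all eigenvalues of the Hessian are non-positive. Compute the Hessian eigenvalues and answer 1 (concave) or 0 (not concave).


The Hessian of f(x,y) = -3*x^2 - 4*x*y - 7*y^2 + 8*x + 8*y - 9 is:
H = [[-6, -4], [-4, -14]]
Trace = -6 - 14 = -20
Determinant = -6*-14 - (-4)^2 = 68
Discriminant = (-20)^2 - 4*68 = 128.0
Eigenvalues: lambda_1 = -15.6569, lambda_2 = -4.3431
The function is concave.

1


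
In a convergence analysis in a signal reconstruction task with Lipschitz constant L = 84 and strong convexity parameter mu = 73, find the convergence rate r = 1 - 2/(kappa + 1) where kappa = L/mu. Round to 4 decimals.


Step 1: Compute the condition number.
kappa = L/mu = 84/73 = 1.1507
Step 2: Compute the convergence rate.
r = 1 - 2/(kappa + 1) = 1 - 2*mu/(L + mu) = (L - mu)/(L + mu) = 11/157 = 0.0701


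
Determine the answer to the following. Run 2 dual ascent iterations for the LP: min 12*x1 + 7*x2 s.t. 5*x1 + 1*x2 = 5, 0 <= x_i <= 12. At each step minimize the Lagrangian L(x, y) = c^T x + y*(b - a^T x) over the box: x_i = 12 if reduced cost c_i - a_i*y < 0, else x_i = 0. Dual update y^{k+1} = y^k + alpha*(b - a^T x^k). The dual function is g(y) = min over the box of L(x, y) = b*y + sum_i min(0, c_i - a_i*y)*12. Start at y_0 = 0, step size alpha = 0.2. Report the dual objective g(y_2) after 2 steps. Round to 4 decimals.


Dual ascent for LP: min 12*x1 + 7*x2, 5*x1 + 1*x2 = 5, 0 <= x_i <= 12
Step 1: y^k = 0.0, reduced costs: (12.0, 7.0)
  x^k = (0.0, 0.0), subgradient = b - a^T x = 5.0
  y^{k+1} = 0.0 + 0.2*5.0 = 1.0
Step 2: y^k = 1.0, reduced costs: (7.0, 6.0)
  x^k = (0.0, 0.0), subgradient = b - a^T x = 5.0
  y^{k+1} = 1.0 + 0.2*5.0 = 2.0
Dual objective at y_2 = 2.0: reduced costs (2.0, 5.0), box minimizer x = (0.0, 0.0)
g(y_2) = b*y + (c1 - a1*y)*x1 + (c2 - a2*y)*x2 = 5*2.0 + 2.0*0.0 + 5.0*0.0 = 10.0 + 0.0 + 0.0 = 10.0


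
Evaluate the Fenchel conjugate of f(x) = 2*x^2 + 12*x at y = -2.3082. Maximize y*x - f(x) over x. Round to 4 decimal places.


f*(y) = sup_x {y*x - a*x^2 - b*x} = sup_x {(y-b)*x - a*x^2}
FOC: (y - b) - 2a*x = 0 => x* = (y - b)/(2a)
x* = (-2.3082 - 12)/(2*2) = -3.5771
f*(-2.3082) = (y-b)^2/(4a) = (-2.3082 - 12)^2/(4*2)
= 204.7246/8 = 25.5906


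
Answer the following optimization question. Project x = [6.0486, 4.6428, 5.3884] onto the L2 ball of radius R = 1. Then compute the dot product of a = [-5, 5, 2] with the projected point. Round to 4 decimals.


Step 1: Compute ||x|| (intermediates to 6 decimals).
||x|| = sqrt(6.0486^2 + 4.6428^2 + 5.3884^2) = 9.336809
Step 2: Project.
Since ||x|| > R, scale = R/||x|| = 1/9.336809 = 0.107103, proj(x) = scale * x
proj(x) = [0.647823, 0.497258, 0.577114]
Step 3: Dot product.
a^T * proj(x) = -5*0.647823 + 5*0.497258 + 2*0.577114 = 0.4014


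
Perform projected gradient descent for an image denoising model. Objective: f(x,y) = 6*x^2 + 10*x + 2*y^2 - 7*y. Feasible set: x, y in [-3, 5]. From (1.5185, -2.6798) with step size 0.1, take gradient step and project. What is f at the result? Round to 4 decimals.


Step 1: Compute gradient at (1.5185, -2.6798).
grad_x = 2*6*1.5185 + 10 = 28.222
grad_y = 2*2*-2.6798 - 7 = -17.7192
Step 2: Gradient step.
x_raw = 1.5185 - 0.1*28.222 = -1.3037
y_raw = -2.6798 - 0.1*-17.7192 = -0.9079
Step 3: Project onto [-3, 5].
x_proj = clip(-1.3037) = -1.3037
y_proj = clip(-0.9079) = -0.9079
Step 4: Evaluate f.
f(-1.3037, -0.9079) = 5.1645


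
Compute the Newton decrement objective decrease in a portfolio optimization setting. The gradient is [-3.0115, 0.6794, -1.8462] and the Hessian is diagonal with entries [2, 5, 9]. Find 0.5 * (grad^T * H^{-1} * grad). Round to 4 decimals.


Step 1: H is diagonal, so H^(-1) * g = [-1.5058, 0.1359, -0.2051].
Step 2: g^T H^(-1) g = sum_i g_i^2 / H_ii
  = (-3.0115)^2/2 + (0.6794)^2/5 + (-1.8462)^2/9
  = 4.5346 + 0.0923 + 0.3787 = 5.0056
Step 3: Objective decrease = 0.5 * g^T H^(-1) g = 2.5028


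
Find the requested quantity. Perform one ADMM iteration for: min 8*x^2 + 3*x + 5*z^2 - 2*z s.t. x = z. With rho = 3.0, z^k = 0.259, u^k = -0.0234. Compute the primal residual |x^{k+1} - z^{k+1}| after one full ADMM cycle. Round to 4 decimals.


ADMM iteration with rho = 3.0, z^k = 0.259, u^k = -0.0234
Step 1: x-update.
Minimize 8*x^2 + 3*x + (3.0/2)*(x - 0.259 - 0.0234)^2
FOC: (2*8 + 3.0)*x = -3 + 3.0*(0.259 + 0.0234)
x^{k+1} = -0.1133
Step 2: z-update.
Minimize 5*z^2 - 2*z + (3.0/2)*(-0.1133 - z - 0.0234)^2
FOC: (2*5 + 3.0)*z = 2 + 3.0*(-0.1133 - 0.0234)
z^{k+1} = 0.1223
Step 3: u-update.
u^{k+1} = -0.0234 - 0.1133 - 0.1223 = -0.259
Step 4: Primal residual = |-0.1133 - 0.1223| = 0.2356


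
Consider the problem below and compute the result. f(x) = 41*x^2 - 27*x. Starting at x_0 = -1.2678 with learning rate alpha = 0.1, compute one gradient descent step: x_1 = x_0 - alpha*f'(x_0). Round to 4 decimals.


We compute the gradient at x_0 and apply the update.
f'(x) = 82*x - 27
f'(-1.2678) = 82*-1.2678 - 27 = -130.9596
x_1 = -1.2678 - 0.1*-130.9596 = 11.8282


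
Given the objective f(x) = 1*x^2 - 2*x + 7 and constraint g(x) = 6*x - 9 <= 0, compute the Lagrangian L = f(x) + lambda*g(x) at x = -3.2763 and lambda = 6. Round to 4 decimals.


Step 1: Evaluate f(x).
f(-3.2763) = 1*(-3.2763)^2 - 2*(-3.2763) + 7 = 24.2867
Step 2: Evaluate g(x).
g(-3.2763) = 6*-3.2763 - 9 = -28.6578
Step 3: Compute Lagrangian.
L = 24.2867 + 6*-28.6578 = -147.6601


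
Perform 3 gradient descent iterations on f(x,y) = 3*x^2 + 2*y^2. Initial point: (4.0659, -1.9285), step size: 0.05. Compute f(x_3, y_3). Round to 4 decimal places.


Gradient descent on f(x,y) = 3*x^2 + 2*y^2.
Starting point: (4.0659, -1.9285), alpha = 0.05
Step 1: grad_x = 2*3*4.0659 = 24.3954, grad_y = 2*2*-1.9285 = -7.714
  x_1 = 4.0659 - 0.05*24.3954 = 2.8461
  y_1 = -1.9285 - 0.05*-7.714 = -1.5428
Step 2: grad_x = 2*3*2.8461 = 17.0768, grad_y = 2*2*-1.5428 = -6.1712
  x_2 = 2.8461 - 0.05*17.0768 = 1.9923
  y_2 = -1.5428 - 0.05*-6.1712 = -1.2342
Step 3: grad_x = 2*3*1.9923 = 11.9537, grad_y = 2*2*-1.2342 = -4.937
  x_3 = 1.9923 - 0.05*11.9537 = 1.3946
  y_3 = -1.2342 - 0.05*-4.937 = -0.9874
f(1.3946, -0.9874) = 3*1.3946^2 + 2*(-0.9874)^2 = 7.7846


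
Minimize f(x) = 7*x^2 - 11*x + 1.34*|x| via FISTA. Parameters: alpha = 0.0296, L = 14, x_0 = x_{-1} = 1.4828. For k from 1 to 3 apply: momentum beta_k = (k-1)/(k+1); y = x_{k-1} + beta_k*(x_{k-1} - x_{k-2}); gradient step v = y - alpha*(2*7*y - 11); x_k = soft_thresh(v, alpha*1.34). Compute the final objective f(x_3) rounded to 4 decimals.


FISTA on f(x) = 7*x^2 - 11*x + 1.34*|x|
L = 14, alpha = 0.0296
Iteration 1: beta = 0.0, y = 1.4828 + 0.0*(1.4828 - 1.4828) = 1.4828
  grad(y) = 9.7592, v = y - alpha*grad = 1.1939
  prox(v) = soft_thresh(1.1939, 0.0397) = 1.1543
Iteration 2: beta = 0.3333, y = 1.1543 + 0.3333*(1.1543 - 1.4828) = 1.0448
  grad(y) = 3.6265, v = y - alpha*grad = 0.9374
  prox(v) = soft_thresh(0.9374, 0.0397) = 0.8977
Iteration 3: beta = 0.5, y = 0.8977 + 0.5*(0.8977 - 1.1543) = 0.7695
  grad(y) = -0.2273, v = y - alpha*grad = 0.7762
  prox(v) = soft_thresh(0.7762, 0.0397) = 0.7365
f(x_3) = 7*0.7365^2 - 11*0.7365 + 1.34*|0.7365| = -3.3175


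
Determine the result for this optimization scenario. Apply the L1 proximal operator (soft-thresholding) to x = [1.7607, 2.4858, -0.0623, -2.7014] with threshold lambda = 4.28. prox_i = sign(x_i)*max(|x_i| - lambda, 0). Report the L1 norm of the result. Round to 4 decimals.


Soft-thresholding with lambda = 4.28:
prox(1.7607) = sign(1.7607)*max(|1.7607| - 4.28, 0) = 0.0
prox(2.4858) = sign(2.4858)*max(|2.4858| - 4.28, 0) = 0.0
prox(-0.0623) = sign(-0.0623)*max(|-0.0623| - 4.28, 0) = 0.0
prox(-2.7014) = sign(-2.7014)*max(|-2.7014| - 4.28, 0) = 0.0
prox(x) = [0.0, 0.0, 0.0, 0.0]
||prox(x)||_1 = 0.0 + 0.0 + 0.0 + 0.0 = 0.0


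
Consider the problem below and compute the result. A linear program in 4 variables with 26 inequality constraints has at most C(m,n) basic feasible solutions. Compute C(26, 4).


Each vertex corresponds to some choice of n active constraints out of m, so the number of vertices is at most C(m, n) = m! / (n!(m-n)!).
m = 26, n = 4
Numerator: 26 * 25 * 24 * 23
Denominator: 4! = 24
C(26, 4) = 14950


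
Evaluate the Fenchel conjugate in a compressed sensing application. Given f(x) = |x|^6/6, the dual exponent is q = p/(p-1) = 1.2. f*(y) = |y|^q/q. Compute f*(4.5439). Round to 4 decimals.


The conjugate exponent q satisfies 1/p + 1/q = 1.
p = 6, so q = 6/(6 - 1) = 1.2
|y|^q = 4.5439^1.2 = 6.1506
f*(4.5439) = 6.1506 / 1.2 = 5.1255


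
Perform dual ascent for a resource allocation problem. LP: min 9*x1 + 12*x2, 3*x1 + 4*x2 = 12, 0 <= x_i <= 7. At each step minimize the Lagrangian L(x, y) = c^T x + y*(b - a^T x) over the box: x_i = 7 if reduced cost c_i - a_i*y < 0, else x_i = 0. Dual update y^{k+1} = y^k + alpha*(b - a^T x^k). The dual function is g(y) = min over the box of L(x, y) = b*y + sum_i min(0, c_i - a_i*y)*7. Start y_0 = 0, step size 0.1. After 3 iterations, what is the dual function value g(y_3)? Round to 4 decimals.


Dual ascent for LP: min 9*x1 + 12*x2, 3*x1 + 4*x2 = 12, 0 <= x_i <= 7
Step 1: y^k = 0.0, reduced costs: (9.0, 12.0)
  x^k = (0.0, 0.0), subgradient = b - a^T x = 12.0
  y^{k+1} = 0.0 + 0.1*12.0 = 1.2
Step 2: y^k = 1.2, reduced costs: (5.4, 7.2)
  x^k = (0.0, 0.0), subgradient = b - a^T x = 12.0
  y^{k+1} = 1.2 + 0.1*12.0 = 2.4
Step 3: y^k = 2.4, reduced costs: (1.8, 2.4)
  x^k = (0.0, 0.0), subgradient = b - a^T x = 12.0
  y^{k+1} = 2.4 + 0.1*12.0 = 3.6
Dual objective at y_3 = 3.6: reduced costs (-1.8, -2.4), box minimizer x = (7.0, 7.0)
g(y_3) = b*y + (c1 - a1*y)*x1 + (c2 - a2*y)*x2 = 12*3.6 + (-1.8)*7.0 + (-2.4)*7.0 = 43.2 - 12.6 - 16.8 = 13.8


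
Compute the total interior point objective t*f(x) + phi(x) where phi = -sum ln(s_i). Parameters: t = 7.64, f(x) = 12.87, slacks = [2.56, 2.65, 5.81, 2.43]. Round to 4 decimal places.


Step 1: Compute log-barrier.
ln values: [0.94, 0.9746, 1.7596, 0.8879]
phi = -(0.94 + 0.9746 + 1.7596 + 0.8879) = -4.562
Step 2: Compute augmented objective.
t*f(x) = 7.64*12.87 = 98.3268
Total = 98.3268 - 4.562 = 93.7648


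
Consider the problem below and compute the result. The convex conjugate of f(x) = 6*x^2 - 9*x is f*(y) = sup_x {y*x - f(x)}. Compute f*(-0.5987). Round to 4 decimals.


f*(y) = sup_x {y*x - a*x^2 - b*x} = sup_x {(y-b)*x - a*x^2}
FOC: (y - b) - 2a*x = 0 => x* = (y - b)/(2a)
x* = (-0.5987 + 9)/(2*6) = 0.7001
f*(-0.5987) = (y-b)^2/(4a) = (-0.5987 + 9)^2/(4*6)
= 70.5818/24 = 2.9409


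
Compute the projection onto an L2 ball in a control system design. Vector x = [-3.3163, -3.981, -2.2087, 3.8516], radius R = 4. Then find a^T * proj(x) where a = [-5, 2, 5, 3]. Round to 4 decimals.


Step 1: Compute ||x|| (intermediates to 6 decimals).
||x|| = sqrt((-3.3163)^2 + (-3.981)^2 + (-2.2087)^2 + 3.8516^2) = 6.823444
Step 2: Project.
Since ||x|| > R, scale = R/||x|| = 4/6.823444 = 0.586214, proj(x) = scale * x
proj(x) = [-1.944061, -2.333718, -1.294771, 2.257862]
Step 3: Dot product.
a^T * proj(x) = -5*(-1.944061) + 2*(-2.333718) + 5*(-1.294771) + 3*2.257862 = 5.3526


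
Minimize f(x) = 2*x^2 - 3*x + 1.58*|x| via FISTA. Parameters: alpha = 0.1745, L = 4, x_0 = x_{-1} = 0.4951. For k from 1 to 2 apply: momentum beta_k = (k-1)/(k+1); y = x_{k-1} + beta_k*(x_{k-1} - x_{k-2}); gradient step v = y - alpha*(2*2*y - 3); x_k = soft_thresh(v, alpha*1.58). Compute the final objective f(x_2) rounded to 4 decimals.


FISTA on f(x) = 2*x^2 - 3*x + 1.58*|x|
L = 4, alpha = 0.1745
Iteration 1: beta = 0.0, y = 0.4951 + 0.0*(0.4951 - 0.4951) = 0.4951
  grad(y) = -1.0196, v = y - alpha*grad = 0.673
  prox(v) = soft_thresh(0.673, 0.2757) = 0.3973
Iteration 2: beta = 0.3333, y = 0.3973 + 0.3333*(0.3973 - 0.4951) = 0.3647
  grad(y) = -1.5411, v = y - alpha*grad = 0.6336
  prox(v) = soft_thresh(0.6336, 0.2757) = 0.3579
f(x_2) = 2*0.3579^2 - 3*0.3579 + 1.58*|0.3579| = -0.252


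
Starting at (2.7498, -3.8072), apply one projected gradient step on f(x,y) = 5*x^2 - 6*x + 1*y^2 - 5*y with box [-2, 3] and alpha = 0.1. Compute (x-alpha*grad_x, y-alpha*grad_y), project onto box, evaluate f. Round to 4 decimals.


Step 1: Compute gradient at (2.7498, -3.8072).
grad_x = 2*5*2.7498 - 6 = 21.498
grad_y = 2*1*-3.8072 - 5 = -12.6144
Step 2: Gradient step.
x_raw = 2.7498 - 0.1*21.498 = 0.6
y_raw = -3.8072 - 0.1*-12.6144 = -2.5458
Step 3: Project onto [-2, 3].
x_proj = clip(0.6) = 0.6
y_proj = clip(-2.5458) = -2.0
Step 4: Evaluate f.
f(0.6, -2.0) = 12.2


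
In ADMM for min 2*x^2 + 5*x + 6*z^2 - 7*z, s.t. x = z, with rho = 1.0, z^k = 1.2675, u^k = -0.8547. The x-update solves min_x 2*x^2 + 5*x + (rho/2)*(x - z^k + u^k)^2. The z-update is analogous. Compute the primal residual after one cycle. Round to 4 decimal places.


ADMM iteration with rho = 1.0, z^k = 1.2675, u^k = -0.8547
Step 1: x-update.
Minimize 2*x^2 + 5*x + (1.0/2)*(x - 1.2675 - 0.8547)^2
FOC: (2*2 + 1.0)*x = -5 + 1.0*(1.2675 + 0.8547)
x^{k+1} = -0.5756
Step 2: z-update.
Minimize 6*z^2 - 7*z + (1.0/2)*(-0.5756 - z - 0.8547)^2
FOC: (2*6 + 1.0)*z = 7 + 1.0*(-0.5756 - 0.8547)
z^{k+1} = 0.4284
Step 3: u-update.
u^{k+1} = -0.8547 - 0.5756 - 0.4284 = -1.8587
Step 4: Primal residual = |-0.5756 - 0.4284| = 1.004


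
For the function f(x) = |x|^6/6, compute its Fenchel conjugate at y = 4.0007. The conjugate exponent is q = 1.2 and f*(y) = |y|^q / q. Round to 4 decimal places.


The conjugate exponent q satisfies 1/p + 1/q = 1.
p = 6, so q = 6/(6 - 1) = 1.2
|y|^q = 4.0007^1.2 = 5.2791
f*(4.0007) = 5.2791 / 1.2 = 4.3993


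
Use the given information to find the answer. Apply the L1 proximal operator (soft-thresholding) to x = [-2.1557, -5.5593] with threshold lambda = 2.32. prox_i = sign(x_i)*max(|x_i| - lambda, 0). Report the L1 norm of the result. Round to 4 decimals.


Soft-thresholding with lambda = 2.32:
prox(-2.1557) = sign(-2.1557)*max(|-2.1557| - 2.32, 0) = 0.0
prox(-5.5593) = sign(-5.5593)*max(|-5.5593| - 2.32, 0) = -3.2393
prox(x) = [0.0, -3.2393]
||prox(x)||_1 = 0.0 + 3.2393 = 3.2393


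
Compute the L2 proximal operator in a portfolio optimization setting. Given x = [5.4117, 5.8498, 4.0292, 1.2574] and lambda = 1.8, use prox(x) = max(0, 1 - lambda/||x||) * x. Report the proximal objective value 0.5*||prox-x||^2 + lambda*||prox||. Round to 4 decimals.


Step 1: Compute ||x||.
||x|| = 9.0179
Step 2: Compute scaling factor.
scale = max(0, 1 - 1.8/9.0179) = 0.8004
Step 3: prox(x) = [4.3315, 4.6822, 3.225, 1.0064]
||prox(x)|| = 7.2179
Step 4: Proximal objective.
0.5*||prox-x||^2 = 1.62
lambda*||prox|| = 12.9922
Total = 14.6122


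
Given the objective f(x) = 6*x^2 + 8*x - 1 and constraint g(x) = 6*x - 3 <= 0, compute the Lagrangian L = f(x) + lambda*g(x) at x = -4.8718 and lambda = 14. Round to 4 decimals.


Step 1: Evaluate f(x).
f(-4.8718) = 6*(-4.8718)^2 + 8*(-4.8718) - 1 = 102.4322
Step 2: Evaluate g(x).
g(-4.8718) = 6*-4.8718 - 3 = -32.2308
Step 3: Compute Lagrangian.
L = 102.4322 + 14*-32.2308 = -348.799


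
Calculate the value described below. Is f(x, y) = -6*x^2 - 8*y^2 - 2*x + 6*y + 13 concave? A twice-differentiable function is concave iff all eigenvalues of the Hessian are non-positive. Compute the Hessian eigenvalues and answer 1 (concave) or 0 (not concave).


The Hessian of f(x,y) = -6*x^2 - 8*y^2 - 2*x + 6*y + 13 is:
H = [[-12, 0], [0, -16]]
Trace = -12 - 16 = -28
Determinant = -12*-16 - (0)^2 = 192
Discriminant = (-28)^2 - 4*192 = 16.0
Eigenvalues: lambda_1 = -16.0, lambda_2 = -12.0
The function is concave.

1


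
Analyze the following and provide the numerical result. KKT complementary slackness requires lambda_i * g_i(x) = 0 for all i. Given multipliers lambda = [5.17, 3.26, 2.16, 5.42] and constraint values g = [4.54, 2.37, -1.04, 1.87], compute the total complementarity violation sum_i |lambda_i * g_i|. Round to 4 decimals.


KKT complementary slackness check:
lambda_1 * g_1 = 5.17 * 4.54 = 23.4718
lambda_2 * g_2 = 3.26 * 2.37 = 7.7262
lambda_3 * g_3 = 2.16 * -1.04 = -2.2464
lambda_4 * g_4 = 5.42 * 1.87 = 10.1354
Total violation = 23.4718 + 7.7262 + 2.2464 + 10.1354 = 43.5798


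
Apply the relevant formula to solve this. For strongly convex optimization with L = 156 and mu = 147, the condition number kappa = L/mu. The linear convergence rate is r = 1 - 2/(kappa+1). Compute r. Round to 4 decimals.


Step 1: Compute the condition number.
kappa = L/mu = 156/147 = 1.0612
Step 2: Compute the convergence rate.
r = 1 - 2/(kappa + 1) = 1 - 2*mu/(L + mu) = (L - mu)/(L + mu) = 9/303 = 0.0297


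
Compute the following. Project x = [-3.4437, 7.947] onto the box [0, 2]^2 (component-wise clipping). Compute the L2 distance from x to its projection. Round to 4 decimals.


Project each component onto [0, 2].
clip(-3.4437) = 0.0, clip(7.947) = 2.0
Projection = [0.0, 2.0]
Squared diffs: [11.8591, 35.3668]
Distance = sqrt(47.2259) = 6.8721


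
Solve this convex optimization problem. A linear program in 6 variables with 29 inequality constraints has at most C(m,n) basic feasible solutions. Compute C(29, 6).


Each vertex corresponds to some choice of n active constraints out of m, so the number of vertices is at most C(m, n) = m! / (n!(m-n)!).
m = 29, n = 6
Numerator: 29 * 28 * 27 * 26 * 25 * 24
Denominator: 6! = 720
C(29, 6) = 475020


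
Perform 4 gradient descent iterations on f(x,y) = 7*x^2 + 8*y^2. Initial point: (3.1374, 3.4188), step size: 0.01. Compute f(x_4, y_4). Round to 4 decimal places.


Gradient descent on f(x,y) = 7*x^2 + 8*y^2.
Starting point: (3.1374, 3.4188), alpha = 0.01
Step 1: grad_x = 2*7*3.1374 = 43.9236, grad_y = 2*8*3.4188 = 54.7008
  x_1 = 3.1374 - 0.01*43.9236 = 2.6982
  y_1 = 3.4188 - 0.01*54.7008 = 2.8718
Step 2: grad_x = 2*7*2.6982 = 37.7743, grad_y = 2*8*2.8718 = 45.9487
  x_2 = 2.6982 - 0.01*37.7743 = 2.3204
  y_2 = 2.8718 - 0.01*45.9487 = 2.4123
Step 3: grad_x = 2*7*2.3204 = 32.4859, grad_y = 2*8*2.4123 = 38.5969
  x_3 = 2.3204 - 0.01*32.4859 = 1.9956
  y_3 = 2.4123 - 0.01*38.5969 = 2.0263
Step 4: grad_x = 2*7*1.9956 = 27.9379, grad_y = 2*8*2.0263 = 32.4214
  x_4 = 1.9956 - 0.01*27.9379 = 1.7162
  y_4 = 2.0263 - 0.01*32.4214 = 1.7021
f(1.7162, 1.7021) = 7*1.7162^2 + 8*1.7021^2 = 43.7948


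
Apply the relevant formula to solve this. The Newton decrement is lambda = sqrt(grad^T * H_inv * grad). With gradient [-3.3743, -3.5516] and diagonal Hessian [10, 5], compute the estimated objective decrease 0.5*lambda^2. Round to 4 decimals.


Step 1: H is diagonal, so H^(-1) * g = [-0.3374, -0.7103].
Step 2: g^T H^(-1) g = sum_i g_i^2 / H_ii
  = (-3.3743)^2/10 + (-3.5516)^2/5
  = 1.1386 + 2.5228 = 3.6614
Step 3: Objective decrease = 0.5 * g^T H^(-1) g = 1.8307


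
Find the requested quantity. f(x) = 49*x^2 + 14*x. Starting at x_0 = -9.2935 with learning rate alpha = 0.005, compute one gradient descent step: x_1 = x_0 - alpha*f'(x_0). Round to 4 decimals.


We compute the gradient at x_0 and apply the update.
f'(x) = 98*x + 14
f'(-9.2935) = 98*-9.2935 + 14 = -896.763
x_1 = -9.2935 - 0.005*-896.763 = -4.8097


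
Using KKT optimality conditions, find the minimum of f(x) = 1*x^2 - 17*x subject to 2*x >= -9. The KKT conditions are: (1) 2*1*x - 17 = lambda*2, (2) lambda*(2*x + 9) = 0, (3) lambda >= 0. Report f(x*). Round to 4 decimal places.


Step 1: Try lambda = 0 (constraint inactive).
Stationarity: 2*1*x - 17 = 0
x* = 17/(2*1) = 8.5
Check constraint: 2*8.5 = 17.0 >= -9 -- satisfied.
Step 2: Compute optimal value.
f(x*) = 1*8.5^2 - 17*8.5 = -72.25


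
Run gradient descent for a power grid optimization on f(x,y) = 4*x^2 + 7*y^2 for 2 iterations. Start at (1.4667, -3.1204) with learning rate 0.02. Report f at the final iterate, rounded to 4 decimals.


Gradient descent on f(x,y) = 4*x^2 + 7*y^2.
Starting point: (1.4667, -3.1204), alpha = 0.02
Step 1: grad_x = 2*4*1.4667 = 11.7336, grad_y = 2*7*-3.1204 = -43.6856
  x_1 = 1.4667 - 0.02*11.7336 = 1.232
  y_1 = -3.1204 - 0.02*-43.6856 = -2.2467
Step 2: grad_x = 2*4*1.232 = 9.8562, grad_y = 2*7*-2.2467 = -31.4536
  x_2 = 1.232 - 0.02*9.8562 = 1.0349
  y_2 = -2.2467 - 0.02*-31.4536 = -1.6176
f(1.0349, -1.6176) = 4*1.0349^2 + 7*(-1.6176)^2 = 22.6009


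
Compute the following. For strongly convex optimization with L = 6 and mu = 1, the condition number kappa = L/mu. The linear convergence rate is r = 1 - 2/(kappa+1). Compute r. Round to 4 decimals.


Step 1: Compute the condition number.
kappa = L/mu = 6/1 = 6.0
Step 2: Compute the convergence rate.
r = 1 - 2/(kappa + 1) = 1 - 2*mu/(L + mu) = (L - mu)/(L + mu) = 5/7 = 0.7143


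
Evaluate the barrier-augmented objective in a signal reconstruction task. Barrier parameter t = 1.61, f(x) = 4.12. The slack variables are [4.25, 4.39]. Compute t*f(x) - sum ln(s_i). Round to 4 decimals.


Step 1: Compute log-barrier.
ln values: [1.4469, 1.4793]
phi = -(1.4469 + 1.4793) = -2.9262
Step 2: Compute augmented objective.
t*f(x) = 1.61*4.12 = 6.6332
Total = 6.6332 - 2.9262 = 3.707


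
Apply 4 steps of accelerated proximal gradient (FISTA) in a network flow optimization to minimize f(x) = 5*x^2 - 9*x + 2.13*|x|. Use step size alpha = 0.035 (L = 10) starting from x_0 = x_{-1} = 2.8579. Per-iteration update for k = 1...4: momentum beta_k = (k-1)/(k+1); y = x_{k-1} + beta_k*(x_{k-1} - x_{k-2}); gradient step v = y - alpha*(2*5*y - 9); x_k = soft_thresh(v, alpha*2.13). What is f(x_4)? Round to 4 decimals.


FISTA on f(x) = 5*x^2 - 9*x + 2.13*|x|
L = 10, alpha = 0.035
Iteration 1: beta = 0.0, y = 2.8579 + 0.0*(2.8579 - 2.8579) = 2.8579
  grad(y) = 19.579, v = y - alpha*grad = 2.1726
  prox(v) = soft_thresh(2.1726, 0.0746) = 2.0981
Iteration 2: beta = 0.3333, y = 2.0981 + 0.3333*(2.0981 - 2.8579) = 1.8448
  grad(y) = 9.4481, v = y - alpha*grad = 1.5141
  prox(v) = soft_thresh(1.5141, 0.0746) = 1.4396
Iteration 3: beta = 0.5, y = 1.4396 + 0.5*(1.4396 - 2.0981) = 1.1103
  grad(y) = 2.1033, v = y - alpha*grad = 1.0367
  prox(v) = soft_thresh(1.0367, 0.0746) = 0.9622
Iteration 4: beta = 0.6, y = 0.9622 + 0.6*(0.9622 - 1.4396) = 0.6757
  grad(y) = -2.2429, v = y - alpha*grad = 0.7542
  prox(v) = soft_thresh(0.7542, 0.0746) = 0.6797
f(x_4) = 5*0.6797^2 - 9*0.6797 + 2.13*|0.6797| = -2.3596


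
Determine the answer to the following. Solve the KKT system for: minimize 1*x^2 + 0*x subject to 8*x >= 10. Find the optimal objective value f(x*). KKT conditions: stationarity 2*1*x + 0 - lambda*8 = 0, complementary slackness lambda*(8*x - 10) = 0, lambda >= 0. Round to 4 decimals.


Step 1: Try lambda = 0 (constraint inactive).
x_unc = 0/(2*1) = 0.0
Check: 8*0.0 = 0.0 < 10 -- violated!
Step 2: Constraint must be active: 8*x = 10
x* = 10/8 = 1.25
lambda = (2*1*1.25 + 0)/8 = 0.3125
Step 3: Compute optimal value.
f(x*) = 1*1.25^2 + 0*1.25 = 1.5625


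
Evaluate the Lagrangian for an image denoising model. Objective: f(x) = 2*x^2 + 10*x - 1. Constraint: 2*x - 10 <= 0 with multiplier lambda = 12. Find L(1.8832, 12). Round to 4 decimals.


Step 1: Evaluate f(x).
f(1.8832) = 2*1.8832^2 + 10*1.8832 - 1 = 24.9249
Step 2: Evaluate g(x).
g(1.8832) = 2*1.8832 - 10 = -6.2336
Step 3: Compute Lagrangian.
L = 24.9249 + 12*-6.2336 = -49.8783


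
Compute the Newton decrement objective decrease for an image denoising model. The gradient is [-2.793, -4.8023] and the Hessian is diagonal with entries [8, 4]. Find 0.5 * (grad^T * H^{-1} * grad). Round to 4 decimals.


Step 1: H is diagonal, so H^(-1) * g = [-0.3491, -1.2006].
Step 2: g^T H^(-1) g = sum_i g_i^2 / H_ii
  = (-2.793)^2/8 + (-4.8023)^2/4
  = 0.9751 + 5.7655 = 6.7406
Step 3: Objective decrease = 0.5 * g^T H^(-1) g = 3.3703


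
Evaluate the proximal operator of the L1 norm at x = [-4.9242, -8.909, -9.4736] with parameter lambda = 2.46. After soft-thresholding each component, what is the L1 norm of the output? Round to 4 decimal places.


Soft-thresholding with lambda = 2.46:
prox(-4.9242) = sign(-4.9242)*max(|-4.9242| - 2.46, 0) = -2.4642
prox(-8.909) = sign(-8.909)*max(|-8.909| - 2.46, 0) = -6.449
prox(-9.4736) = sign(-9.4736)*max(|-9.4736| - 2.46, 0) = -7.0136
prox(x) = [-2.4642, -6.449, -7.0136]
||prox(x)||_1 = 2.4642 + 6.449 + 7.0136 = 15.9268


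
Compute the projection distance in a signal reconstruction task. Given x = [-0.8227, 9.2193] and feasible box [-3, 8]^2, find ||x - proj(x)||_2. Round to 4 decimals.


Project each component onto [-3, 8].
clip(-0.8227) = -0.8227, clip(9.2193) = 8.0
Projection = [-0.8227, 8.0]
Squared diffs: [0.0, 1.4867]
Distance = sqrt(1.4867) = 1.2193


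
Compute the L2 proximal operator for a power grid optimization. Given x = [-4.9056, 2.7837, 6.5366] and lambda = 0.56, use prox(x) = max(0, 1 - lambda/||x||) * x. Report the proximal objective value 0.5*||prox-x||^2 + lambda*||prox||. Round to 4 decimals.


Step 1: Compute ||x||.
||x|| = 8.6337
Step 2: Compute scaling factor.
scale = max(0, 1 - 0.56/8.6337) = 0.9351
Step 3: prox(x) = [-4.5874, 2.6031, 6.1126]
||prox(x)|| = 8.0737
Step 4: Proximal objective.
0.5*||prox-x||^2 = 0.1568
lambda*||prox|| = 4.5213
Total = 4.6781


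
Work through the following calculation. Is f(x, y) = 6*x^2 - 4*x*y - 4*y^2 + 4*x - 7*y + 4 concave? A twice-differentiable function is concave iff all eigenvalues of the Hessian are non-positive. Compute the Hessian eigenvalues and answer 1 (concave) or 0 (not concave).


The Hessian of f(x,y) = 6*x^2 - 4*x*y - 4*y^2 + 4*x - 7*y + 4 is:
H = [[12, -4], [-4, -8]]
Trace = 12 - 8 = 4
Determinant = 12*-8 - (-4)^2 = -112
Discriminant = (4)^2 - 4*-112 = 464.0
Eigenvalues: lambda_1 = -8.7703, lambda_2 = 12.7703
The function is not concave.

0
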